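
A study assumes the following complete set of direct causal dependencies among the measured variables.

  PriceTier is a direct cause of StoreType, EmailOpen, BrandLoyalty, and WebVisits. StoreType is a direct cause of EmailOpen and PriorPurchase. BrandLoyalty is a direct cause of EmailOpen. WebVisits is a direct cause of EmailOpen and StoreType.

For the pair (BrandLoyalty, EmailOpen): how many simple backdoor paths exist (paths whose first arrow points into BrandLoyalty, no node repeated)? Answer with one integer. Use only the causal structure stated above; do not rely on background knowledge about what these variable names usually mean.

5

A backdoor path from BrandLoyalty to EmailOpen is any simple undirected path whose first edge points into BrandLoyalty (i.e. leaves BrandLoyalty via a parent).
Parents of BrandLoyalty: {PriceTier}.
Enumerating:
  P1: BrandLoyalty <- PriceTier -> WebVisits -> StoreType -> EmailOpen
  P2: BrandLoyalty <- PriceTier -> WebVisits -> EmailOpen
  P3: BrandLoyalty <- PriceTier -> StoreType <- WebVisits -> EmailOpen
  P4: BrandLoyalty <- PriceTier -> StoreType -> EmailOpen
  P5: BrandLoyalty <- PriceTier -> EmailOpen
That exhausts the simple backdoor paths. Count: 5.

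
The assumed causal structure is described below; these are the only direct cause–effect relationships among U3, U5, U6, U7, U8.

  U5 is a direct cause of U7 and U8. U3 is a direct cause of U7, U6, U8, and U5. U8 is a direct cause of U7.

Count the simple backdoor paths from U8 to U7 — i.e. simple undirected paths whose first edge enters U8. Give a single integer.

4

A backdoor path from U8 to U7 is any simple undirected path whose first edge points into U8 (i.e. leaves U8 via a parent).
Parents of U8: {U3, U5}.
Enumerating:
  P1: U8 <- U3 -> U5 -> U7
  P2: U8 <- U3 -> U7
  P3: U8 <- U5 <- U3 -> U7
  P4: U8 <- U5 -> U7
That exhausts the simple backdoor paths. Count: 4.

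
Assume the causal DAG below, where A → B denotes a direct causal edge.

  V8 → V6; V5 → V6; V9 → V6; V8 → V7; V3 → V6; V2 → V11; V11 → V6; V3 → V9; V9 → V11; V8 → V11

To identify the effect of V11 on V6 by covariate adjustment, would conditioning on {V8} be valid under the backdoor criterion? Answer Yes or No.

Backdoor paths from V11 to V6 (paths whose first edge points into V11):
  P1: V11 <- V8 -> V6
  P2: V11 <- V9 <- V3 -> V6
  P3: V11 <- V9 -> V6
Condition 1 (no descendant of V11 in the set): holds — descendants of V11 are {V6}; none are in {V8}.
Condition 2 (every backdoor path blocked by {V8}):
  P1: blocked at fork node V8 ∈ conditioning set.
  P2: open — no interior node is in the conditioning set.
  P3: open — no interior node is in the conditioning set.
{V8} does not satisfy the backdoor criterion.

No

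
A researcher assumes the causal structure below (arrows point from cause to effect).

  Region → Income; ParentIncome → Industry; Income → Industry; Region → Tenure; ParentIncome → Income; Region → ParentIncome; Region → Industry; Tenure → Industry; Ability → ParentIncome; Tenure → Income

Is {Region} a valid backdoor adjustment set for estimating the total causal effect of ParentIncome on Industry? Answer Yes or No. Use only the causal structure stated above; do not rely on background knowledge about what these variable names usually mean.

Backdoor paths from ParentIncome to Industry (paths whose first edge points into ParentIncome):
  P1: ParentIncome <- Region -> Tenure -> Income -> Industry
  P2: ParentIncome <- Region -> Tenure -> Industry
  P3: ParentIncome <- Region -> Income <- Tenure -> Industry
  P4: ParentIncome <- Region -> Income -> Industry
  P5: ParentIncome <- Region -> Industry
Condition 1 (no descendant of ParentIncome in the set): holds — descendants of ParentIncome are {Income, Industry}; none are in {Region}.
Condition 2 (every backdoor path blocked by {Region}):
  P1: blocked at fork node Region ∈ conditioning set.
  P2: blocked at fork node Region ∈ conditioning set.
  P3: blocked at fork node Region ∈ conditioning set.
  P4: blocked at fork node Region ∈ conditioning set.
  P5: blocked at fork node Region ∈ conditioning set.
{Region} satisfies the backdoor criterion.

Yes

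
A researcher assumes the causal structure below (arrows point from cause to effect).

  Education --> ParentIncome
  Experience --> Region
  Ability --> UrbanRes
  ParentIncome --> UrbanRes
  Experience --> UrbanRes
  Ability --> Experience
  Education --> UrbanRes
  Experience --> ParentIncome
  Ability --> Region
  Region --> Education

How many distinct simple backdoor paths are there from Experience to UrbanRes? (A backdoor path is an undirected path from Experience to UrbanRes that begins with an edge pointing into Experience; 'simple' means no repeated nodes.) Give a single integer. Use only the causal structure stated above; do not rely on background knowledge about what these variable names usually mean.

3

A backdoor path from Experience to UrbanRes is any simple undirected path whose first edge points into Experience (i.e. leaves Experience via a parent).
Parents of Experience: {Ability}.
Enumerating:
  P1: Experience <- Ability -> Region -> Education -> ParentIncome -> UrbanRes
  P2: Experience <- Ability -> Region -> Education -> UrbanRes
  P3: Experience <- Ability -> UrbanRes
That exhausts the simple backdoor paths. Count: 3.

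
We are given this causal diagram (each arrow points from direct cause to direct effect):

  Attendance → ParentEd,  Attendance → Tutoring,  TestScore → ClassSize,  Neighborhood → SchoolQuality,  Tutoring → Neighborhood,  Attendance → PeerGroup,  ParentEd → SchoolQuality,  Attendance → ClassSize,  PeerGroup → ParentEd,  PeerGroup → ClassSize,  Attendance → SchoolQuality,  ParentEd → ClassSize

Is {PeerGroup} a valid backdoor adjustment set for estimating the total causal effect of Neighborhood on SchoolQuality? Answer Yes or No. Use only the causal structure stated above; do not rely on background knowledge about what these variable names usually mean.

No

Backdoor paths from Neighborhood to SchoolQuality (paths whose first edge points into Neighborhood):
  P1: Neighborhood <- Tutoring <- Attendance -> PeerGroup -> ParentEd -> SchoolQuality
  P2: Neighborhood <- Tutoring <- Attendance -> PeerGroup -> ClassSize <- ParentEd -> SchoolQuality
  P3: Neighborhood <- Tutoring <- Attendance -> ParentEd -> SchoolQuality
  P4: Neighborhood <- Tutoring <- Attendance -> SchoolQuality
  P5: Neighborhood <- Tutoring <- Attendance -> ClassSize <- PeerGroup -> ParentEd -> SchoolQuality
  P6: Neighborhood <- Tutoring <- Attendance -> ClassSize <- ParentEd -> SchoolQuality
Condition 1 (no descendant of Neighborhood in the set): holds — descendants of Neighborhood are {SchoolQuality}; none are in {PeerGroup}.
Condition 2 (every backdoor path blocked by {PeerGroup}):
  P1: blocked at chain node PeerGroup ∈ conditioning set.
  P2: blocked at chain node PeerGroup ∈ conditioning set.
  P3: open — no interior node is in the conditioning set.
  P4: open — no interior node is in the conditioning set.
  P5: blocked at collider ClassSize (neither it nor any descendant is in the conditioning set).
  P6: blocked at collider ClassSize (neither it nor any descendant is in the conditioning set).
{PeerGroup} does not satisfy the backdoor criterion.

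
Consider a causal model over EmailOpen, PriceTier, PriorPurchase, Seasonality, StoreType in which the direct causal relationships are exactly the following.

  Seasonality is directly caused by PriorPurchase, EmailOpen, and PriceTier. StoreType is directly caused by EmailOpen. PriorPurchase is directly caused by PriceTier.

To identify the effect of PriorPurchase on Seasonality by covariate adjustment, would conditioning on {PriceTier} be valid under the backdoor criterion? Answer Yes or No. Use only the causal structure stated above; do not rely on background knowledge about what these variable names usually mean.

Backdoor paths from PriorPurchase to Seasonality (paths whose first edge points into PriorPurchase):
  P1: PriorPurchase <- PriceTier -> Seasonality
Condition 1 (no descendant of PriorPurchase in the set): holds — descendants of PriorPurchase are {Seasonality}; none are in {PriceTier}.
Condition 2 (every backdoor path blocked by {PriceTier}):
  P1: blocked at fork node PriceTier ∈ conditioning set.
{PriceTier} satisfies the backdoor criterion.

Yes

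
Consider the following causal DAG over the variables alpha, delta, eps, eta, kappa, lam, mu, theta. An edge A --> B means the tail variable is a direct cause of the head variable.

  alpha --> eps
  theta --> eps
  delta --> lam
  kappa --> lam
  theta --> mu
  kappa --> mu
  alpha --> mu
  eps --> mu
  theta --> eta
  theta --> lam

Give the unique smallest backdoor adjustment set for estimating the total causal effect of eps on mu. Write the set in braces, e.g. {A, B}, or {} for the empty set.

{alpha, theta}

Variables eligible for adjustment (non-descendants of eps, excluding eps and mu): {alpha, delta, eta, kappa, lam, theta}.
Backdoor paths from eps to mu:
  P1: eps <- theta -> lam <- kappa -> mu
  P2: eps <- theta -> mu
  P3: eps <- alpha -> mu
The empty set is not sufficient: P2 (eps <- theta -> mu) has no collider blocking it and no conditioned non-collider, so it is open.
Try {alpha, theta}:
  P1: blocked at fork node theta ∈ conditioning set.
  P2: blocked at fork node theta ∈ conditioning set.
  P3: blocked at fork node alpha ∈ conditioning set.
{alpha, theta} contains no descendant of eps and blocks every backdoor path.
Every element of {alpha, theta} is needed (dropping alpha leaves P3 open; dropping theta leaves P2 open), so no proper subset is valid.
Among all size-2 subsets of the eligible variables, only {alpha, theta} blocks every backdoor path, so it is the unique smallest valid adjustment set.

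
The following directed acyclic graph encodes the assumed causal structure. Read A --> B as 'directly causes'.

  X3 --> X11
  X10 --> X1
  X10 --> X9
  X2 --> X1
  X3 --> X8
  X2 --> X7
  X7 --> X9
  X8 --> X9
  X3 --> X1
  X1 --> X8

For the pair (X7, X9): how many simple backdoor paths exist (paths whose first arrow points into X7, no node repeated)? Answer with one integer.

A backdoor path from X7 to X9 is any simple undirected path whose first edge points into X7 (i.e. leaves X7 via a parent).
Parents of X7: {X2}.
Enumerating:
  P1: X7 <- X2 -> X1 <- X3 -> X8 -> X9
  P2: X7 <- X2 -> X1 <- X10 -> X9
  P3: X7 <- X2 -> X1 -> X8 -> X9
That exhausts the simple backdoor paths. Count: 3.

3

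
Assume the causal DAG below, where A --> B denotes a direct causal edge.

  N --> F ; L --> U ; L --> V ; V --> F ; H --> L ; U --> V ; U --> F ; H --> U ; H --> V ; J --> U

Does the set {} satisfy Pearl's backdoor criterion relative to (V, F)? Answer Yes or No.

Backdoor paths from V to F (paths whose first edge points into V):
  P1: V <- H -> L -> U -> F
  P2: V <- H -> U -> F
  P3: V <- L <- H -> U -> F
  P4: V <- L -> U -> F
  P5: V <- U -> F
Condition 1 (no descendant of V in the set): holds — descendants of V are {F}; none are in {}.
Condition 2 (every backdoor path blocked by {}):
  P1: open — no interior node is in the conditioning set.
  P2: open — no interior node is in the conditioning set.
  P3: open — no interior node is in the conditioning set.
  P4: open — no interior node is in the conditioning set.
  P5: open — no interior node is in the conditioning set.
{} does not satisfy the backdoor criterion.

No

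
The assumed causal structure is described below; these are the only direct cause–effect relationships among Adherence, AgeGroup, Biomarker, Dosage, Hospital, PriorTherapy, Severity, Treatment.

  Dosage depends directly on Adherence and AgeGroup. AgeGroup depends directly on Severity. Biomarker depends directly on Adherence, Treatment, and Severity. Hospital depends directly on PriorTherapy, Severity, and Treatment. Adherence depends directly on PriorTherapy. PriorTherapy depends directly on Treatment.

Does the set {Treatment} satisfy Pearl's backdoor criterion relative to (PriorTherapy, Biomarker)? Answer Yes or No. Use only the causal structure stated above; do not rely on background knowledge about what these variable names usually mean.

Backdoor paths from PriorTherapy to Biomarker (paths whose first edge points into PriorTherapy):
  P1: PriorTherapy <- Treatment -> Biomarker
  P2: PriorTherapy <- Treatment -> Hospital <- Severity -> Biomarker
  P3: PriorTherapy <- Treatment -> Hospital <- Severity -> AgeGroup -> Dosage <- Adherence -> Biomarker
Condition 1 (no descendant of PriorTherapy in the set): holds — descendants of PriorTherapy are {Adherence, Biomarker, Dosage, Hospital}; none are in {Treatment}.
Condition 2 (every backdoor path blocked by {Treatment}):
  P1: blocked at fork node Treatment ∈ conditioning set.
  P2: blocked at fork node Treatment ∈ conditioning set.
  P3: blocked at fork node Treatment ∈ conditioning set.
{Treatment} satisfies the backdoor criterion.

Yes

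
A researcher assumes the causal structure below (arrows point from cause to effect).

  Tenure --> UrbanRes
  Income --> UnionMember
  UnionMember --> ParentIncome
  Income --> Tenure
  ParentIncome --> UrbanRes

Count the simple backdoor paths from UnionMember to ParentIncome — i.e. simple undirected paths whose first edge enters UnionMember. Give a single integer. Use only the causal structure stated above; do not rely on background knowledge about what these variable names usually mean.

A backdoor path from UnionMember to ParentIncome is any simple undirected path whose first edge points into UnionMember (i.e. leaves UnionMember via a parent).
Parents of UnionMember: {Income}.
Enumerating:
  P1: UnionMember <- Income -> Tenure -> UrbanRes <- ParentIncome
That exhausts the simple backdoor paths. Count: 1.

1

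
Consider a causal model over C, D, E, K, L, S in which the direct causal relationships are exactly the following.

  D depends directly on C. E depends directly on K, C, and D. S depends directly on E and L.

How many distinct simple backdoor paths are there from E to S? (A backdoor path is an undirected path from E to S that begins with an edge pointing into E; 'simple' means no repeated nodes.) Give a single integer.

0

A backdoor path from E to S is any simple undirected path whose first edge points into E (i.e. leaves E via a parent).
Parents of E: {C, D, K}.
No simple path from any parent of E reaches S without revisiting E, so there are no backdoor paths.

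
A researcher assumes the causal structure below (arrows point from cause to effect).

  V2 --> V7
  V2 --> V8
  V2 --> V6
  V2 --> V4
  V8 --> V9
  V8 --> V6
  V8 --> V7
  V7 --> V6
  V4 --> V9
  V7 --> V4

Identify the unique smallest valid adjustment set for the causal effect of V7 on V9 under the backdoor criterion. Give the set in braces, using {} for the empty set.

{V2, V8}

Variables eligible for adjustment (non-descendants of V7, excluding V7 and V9): {V2, V8}.
Backdoor paths from V7 to V9:
  P1: V7 <- V2 -> V8 -> V9
  P2: V7 <- V2 -> V4 -> V9
  P3: V7 <- V2 -> V6 <- V8 -> V9
  P4: V7 <- V8 <- V2 -> V4 -> V9
  P5: V7 <- V8 -> V6 <- V2 -> V4 -> V9
  P6: V7 <- V8 -> V9
The empty set is not sufficient: P1 (V7 <- V2 -> V8 -> V9) has no collider blocking it and no conditioned non-collider, so it is open.
Try {V2, V8}:
  P1: blocked at fork node V2 ∈ conditioning set.
  P2: blocked at fork node V2 ∈ conditioning set.
  P3: blocked at fork node V2 ∈ conditioning set.
  P4: blocked at chain node V8 ∈ conditioning set.
  P5: blocked at fork node V8 ∈ conditioning set.
  P6: blocked at fork node V8 ∈ conditioning set.
{V2, V8} contains no descendant of V7 and blocks every backdoor path.
Every element of {V2, V8} is needed (dropping V2 leaves P2 open; dropping V8 leaves P6 open), so no proper subset is valid.
Among all size-2 subsets of the eligible variables, only {V2, V8} blocks every backdoor path, so it is the unique smallest valid adjustment set.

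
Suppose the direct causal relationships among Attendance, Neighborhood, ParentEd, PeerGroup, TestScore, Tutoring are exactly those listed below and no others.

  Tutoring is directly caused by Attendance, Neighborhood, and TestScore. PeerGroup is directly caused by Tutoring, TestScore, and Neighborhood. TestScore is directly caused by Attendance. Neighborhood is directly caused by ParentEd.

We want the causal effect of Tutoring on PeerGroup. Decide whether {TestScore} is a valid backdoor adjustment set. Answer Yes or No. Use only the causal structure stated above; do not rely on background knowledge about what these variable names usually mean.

Backdoor paths from Tutoring to PeerGroup (paths whose first edge points into Tutoring):
  P1: Tutoring <- Neighborhood -> PeerGroup
  P2: Tutoring <- Attendance -> TestScore -> PeerGroup
  P3: Tutoring <- TestScore -> PeerGroup
Condition 1 (no descendant of Tutoring in the set): holds — descendants of Tutoring are {PeerGroup}; none are in {TestScore}.
Condition 2 (every backdoor path blocked by {TestScore}):
  P1: open — no interior node is in the conditioning set.
  P2: blocked at chain node TestScore ∈ conditioning set.
  P3: blocked at fork node TestScore ∈ conditioning set.
{TestScore} does not satisfy the backdoor criterion.

No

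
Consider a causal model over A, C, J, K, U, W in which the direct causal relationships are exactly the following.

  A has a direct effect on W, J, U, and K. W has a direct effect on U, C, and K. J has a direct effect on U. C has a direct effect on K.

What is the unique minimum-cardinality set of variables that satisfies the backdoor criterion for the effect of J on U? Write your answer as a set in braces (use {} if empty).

Variables eligible for adjustment (non-descendants of J, excluding J and U): {A, C, K, W}.
Backdoor paths from J to U:
  P1: J <- A -> W -> U
  P2: J <- A -> U
  P3: J <- A -> K <- W -> U
  P4: J <- A -> K <- C <- W -> U
The empty set is not sufficient: P1 (J <- A -> W -> U) has no collider blocking it and no conditioned non-collider, so it is open.
Try {A}:
  P1: blocked at fork node A ∈ conditioning set.
  P2: blocked at fork node A ∈ conditioning set.
  P3: blocked at fork node A ∈ conditioning set.
  P4: blocked at fork node A ∈ conditioning set.
{A} contains no descendant of J and blocks every backdoor path.
No other singleton works — e.g. {W} leaves P2 open — so {A} is the unique smallest valid adjustment set.

{A}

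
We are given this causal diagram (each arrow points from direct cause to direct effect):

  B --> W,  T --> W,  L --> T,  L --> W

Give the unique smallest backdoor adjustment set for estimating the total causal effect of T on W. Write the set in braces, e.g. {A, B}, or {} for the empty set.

Variables eligible for adjustment (non-descendants of T, excluding T and W): {B, L}.
Backdoor paths from T to W:
  P1: T <- L -> W
The empty set is not sufficient: P1 (T <- L -> W) has no collider blocking it and no conditioned non-collider, so it is open.
Try {L}:
  P1: blocked at fork node L ∈ conditioning set.
{L} contains no descendant of T and blocks every backdoor path.
No other singleton works — e.g. {B} leaves P1 open — so {L} is the unique smallest valid adjustment set.

{L}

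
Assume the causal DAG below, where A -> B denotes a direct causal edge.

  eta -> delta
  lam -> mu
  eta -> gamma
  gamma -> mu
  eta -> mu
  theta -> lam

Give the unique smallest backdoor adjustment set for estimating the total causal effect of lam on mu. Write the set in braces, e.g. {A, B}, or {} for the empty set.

Variables eligible for adjustment (non-descendants of lam, excluding lam and mu): {delta, eta, gamma, theta}.
Backdoor paths from lam to mu:
  (none)
With no backdoor paths the empty set already satisfies the criterion, and it is trivially minimal.

{}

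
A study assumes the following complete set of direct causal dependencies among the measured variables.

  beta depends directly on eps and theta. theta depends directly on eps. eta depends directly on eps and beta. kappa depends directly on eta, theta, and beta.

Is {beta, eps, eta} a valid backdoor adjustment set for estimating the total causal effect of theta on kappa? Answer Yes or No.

No

Backdoor paths from theta to kappa (paths whose first edge points into theta):
  P1: theta <- eps -> beta -> eta -> kappa
  P2: theta <- eps -> beta -> kappa
  P3: theta <- eps -> eta <- beta -> kappa
  P4: theta <- eps -> eta -> kappa
Condition 1 (no descendant of theta in the set): FAILS — beta and eta are descendants of theta.
Condition 2 (every backdoor path blocked by {beta, eps, eta}):
  P1: blocked at fork node eps ∈ conditioning set.
  P2: blocked at fork node eps ∈ conditioning set.
  P3: blocked at fork node eps ∈ conditioning set.
  P4: blocked at fork node eps ∈ conditioning set.
{beta, eps, eta} does not satisfy the backdoor criterion.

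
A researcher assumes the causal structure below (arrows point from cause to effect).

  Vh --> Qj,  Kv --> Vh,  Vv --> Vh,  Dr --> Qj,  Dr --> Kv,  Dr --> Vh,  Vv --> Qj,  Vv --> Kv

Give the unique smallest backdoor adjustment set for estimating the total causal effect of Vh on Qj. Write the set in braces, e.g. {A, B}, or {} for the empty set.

{Dr, Vv}

Variables eligible for adjustment (non-descendants of Vh, excluding Vh and Qj): {Dr, Kv, Vv}.
Backdoor paths from Vh to Qj:
  P1: Vh <- Vv -> Kv <- Dr -> Qj
  P2: Vh <- Vv -> Qj
  P3: Vh <- Dr -> Kv <- Vv -> Qj
  P4: Vh <- Dr -> Qj
  P5: Vh <- Kv <- Vv -> Qj
  P6: Vh <- Kv <- Dr -> Qj
The empty set is not sufficient: P2 (Vh <- Vv -> Qj) has no collider blocking it and no conditioned non-collider, so it is open.
Try {Dr, Vv}:
  P1: blocked at fork node Vv ∈ conditioning set.
  P2: blocked at fork node Vv ∈ conditioning set.
  P3: blocked at fork node Dr ∈ conditioning set.
  P4: blocked at fork node Dr ∈ conditioning set.
  P5: blocked at fork node Vv ∈ conditioning set.
  P6: blocked at fork node Dr ∈ conditioning set.
{Dr, Vv} contains no descendant of Vh and blocks every backdoor path.
Every element of {Dr, Vv} is needed (dropping Dr leaves P4 open; dropping Vv leaves P2 open), so no proper subset is valid.
Among all size-2 subsets of the eligible variables, only {Dr, Vv} blocks every backdoor path, so it is the unique smallest valid adjustment set.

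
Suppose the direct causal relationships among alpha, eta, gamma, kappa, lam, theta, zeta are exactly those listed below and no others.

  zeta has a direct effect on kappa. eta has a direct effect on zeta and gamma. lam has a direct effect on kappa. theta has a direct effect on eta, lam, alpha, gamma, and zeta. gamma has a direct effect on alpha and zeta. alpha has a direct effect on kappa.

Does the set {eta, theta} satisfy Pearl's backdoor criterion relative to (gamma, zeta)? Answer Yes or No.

Yes

Backdoor paths from gamma to zeta (paths whose first edge points into gamma):
  P1: gamma <- theta -> eta -> zeta
  P2: gamma <- theta -> zeta
  P3: gamma <- theta -> lam -> kappa <- zeta
  P4: gamma <- theta -> alpha -> kappa <- zeta
  P5: gamma <- eta <- theta -> zeta
  P6: gamma <- eta <- theta -> lam -> kappa <- zeta
  P7: gamma <- eta <- theta -> alpha -> kappa <- zeta
  P8: gamma <- eta -> zeta
Condition 1 (no descendant of gamma in the set): holds — descendants of gamma are {alpha, kappa, zeta}; none are in {eta, theta}.
Condition 2 (every backdoor path blocked by {eta, theta}):
  P1: blocked at fork node theta ∈ conditioning set.
  P2: blocked at fork node theta ∈ conditioning set.
  P3: blocked at fork node theta ∈ conditioning set.
  P4: blocked at fork node theta ∈ conditioning set.
  P5: blocked at chain node eta ∈ conditioning set.
  P6: blocked at chain node eta ∈ conditioning set.
  P7: blocked at chain node eta ∈ conditioning set.
  P8: blocked at fork node eta ∈ conditioning set.
{eta, theta} satisfies the backdoor criterion.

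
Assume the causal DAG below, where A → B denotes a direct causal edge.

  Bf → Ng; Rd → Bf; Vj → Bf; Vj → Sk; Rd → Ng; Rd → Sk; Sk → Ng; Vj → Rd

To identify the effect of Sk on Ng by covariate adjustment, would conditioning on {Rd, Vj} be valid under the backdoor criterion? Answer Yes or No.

Backdoor paths from Sk to Ng (paths whose first edge points into Sk):
  P1: Sk <- Vj -> Rd -> Bf -> Ng
  P2: Sk <- Vj -> Rd -> Ng
  P3: Sk <- Vj -> Bf <- Rd -> Ng
  P4: Sk <- Vj -> Bf -> Ng
  P5: Sk <- Rd <- Vj -> Bf -> Ng
  P6: Sk <- Rd -> Bf -> Ng
  P7: Sk <- Rd -> Ng
Condition 1 (no descendant of Sk in the set): holds — descendants of Sk are {Ng}; none are in {Rd, Vj}.
Condition 2 (every backdoor path blocked by {Rd, Vj}):
  P1: blocked at fork node Vj ∈ conditioning set.
  P2: blocked at fork node Vj ∈ conditioning set.
  P3: blocked at fork node Vj ∈ conditioning set.
  P4: blocked at fork node Vj ∈ conditioning set.
  P5: blocked at chain node Rd ∈ conditioning set.
  P6: blocked at fork node Rd ∈ conditioning set.
  P7: blocked at fork node Rd ∈ conditioning set.
{Rd, Vj} satisfies the backdoor criterion.

Yes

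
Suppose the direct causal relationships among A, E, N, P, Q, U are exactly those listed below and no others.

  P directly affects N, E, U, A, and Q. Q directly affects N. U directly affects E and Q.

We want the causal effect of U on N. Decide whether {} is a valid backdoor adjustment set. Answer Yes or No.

No

Backdoor paths from U to N (paths whose first edge points into U):
  P1: U <- P -> Q -> N
  P2: U <- P -> N
Condition 1 (no descendant of U in the set): holds — descendants of U are {E, N, Q}; none are in {}.
Condition 2 (every backdoor path blocked by {}):
  P1: open — no interior node is in the conditioning set.
  P2: open — no interior node is in the conditioning set.
{} does not satisfy the backdoor criterion.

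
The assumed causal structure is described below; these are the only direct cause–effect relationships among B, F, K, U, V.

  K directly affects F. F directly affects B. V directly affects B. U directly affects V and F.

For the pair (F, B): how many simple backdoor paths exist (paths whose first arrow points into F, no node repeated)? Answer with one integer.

1

A backdoor path from F to B is any simple undirected path whose first edge points into F (i.e. leaves F via a parent).
Parents of F: {K, U}.
Enumerating:
  P1: F <- U -> V -> B
That exhausts the simple backdoor paths. Count: 1.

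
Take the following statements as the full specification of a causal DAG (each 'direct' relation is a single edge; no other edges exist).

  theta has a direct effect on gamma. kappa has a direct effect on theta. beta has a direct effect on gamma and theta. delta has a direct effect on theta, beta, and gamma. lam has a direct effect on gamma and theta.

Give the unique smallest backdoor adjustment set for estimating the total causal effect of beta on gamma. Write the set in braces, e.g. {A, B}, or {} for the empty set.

{delta}

Variables eligible for adjustment (non-descendants of beta, excluding beta and gamma): {delta, kappa, lam}.
Backdoor paths from beta to gamma:
  P1: beta <- delta -> theta <- lam -> gamma
  P2: beta <- delta -> theta -> gamma
  P3: beta <- delta -> gamma
The empty set is not sufficient: P2 (beta <- delta -> theta -> gamma) has no collider blocking it and no conditioned non-collider, so it is open.
Try {delta}:
  P1: blocked at fork node delta ∈ conditioning set.
  P2: blocked at fork node delta ∈ conditioning set.
  P3: blocked at fork node delta ∈ conditioning set.
{delta} contains no descendant of beta and blocks every backdoor path.
No other singleton works — e.g. {kappa} leaves P2 open — so {delta} is the unique smallest valid adjustment set.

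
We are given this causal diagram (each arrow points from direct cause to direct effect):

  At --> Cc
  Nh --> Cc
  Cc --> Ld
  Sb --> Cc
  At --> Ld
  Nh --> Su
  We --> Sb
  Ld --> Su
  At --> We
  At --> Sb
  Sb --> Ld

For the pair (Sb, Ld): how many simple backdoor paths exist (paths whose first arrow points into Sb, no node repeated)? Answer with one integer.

6

A backdoor path from Sb to Ld is any simple undirected path whose first edge points into Sb (i.e. leaves Sb via a parent).
Parents of Sb: {At, We}.
Enumerating:
  P1: Sb <- At -> Cc <- Nh -> Su <- Ld
  P2: Sb <- At -> Cc -> Ld
  P3: Sb <- At -> Ld
  P4: Sb <- We <- At -> Cc <- Nh -> Su <- Ld
  P5: Sb <- We <- At -> Cc -> Ld
  P6: Sb <- We <- At -> Ld
That exhausts the simple backdoor paths. Count: 6.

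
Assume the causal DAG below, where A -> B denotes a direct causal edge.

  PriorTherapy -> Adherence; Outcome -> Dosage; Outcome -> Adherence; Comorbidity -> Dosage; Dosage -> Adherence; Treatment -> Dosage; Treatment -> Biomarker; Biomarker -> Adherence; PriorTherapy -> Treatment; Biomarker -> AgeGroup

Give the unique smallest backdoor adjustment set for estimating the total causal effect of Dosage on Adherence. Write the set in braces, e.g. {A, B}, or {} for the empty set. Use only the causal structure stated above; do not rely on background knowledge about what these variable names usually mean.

Variables eligible for adjustment (non-descendants of Dosage, excluding Dosage and Adherence): {AgeGroup, Biomarker, Comorbidity, Outcome, PriorTherapy, Treatment}.
Backdoor paths from Dosage to Adherence:
  P1: Dosage <- Outcome -> Adherence
  P2: Dosage <- Treatment <- PriorTherapy -> Adherence
  P3: Dosage <- Treatment -> Biomarker -> Adherence
The empty set is not sufficient: P1 (Dosage <- Outcome -> Adherence) has no collider blocking it and no conditioned non-collider, so it is open.
Try {Outcome, Treatment}:
  P1: blocked at fork node Outcome ∈ conditioning set.
  P2: blocked at chain node Treatment ∈ conditioning set.
  P3: blocked at fork node Treatment ∈ conditioning set.
{Outcome, Treatment} contains no descendant of Dosage and blocks every backdoor path.
Every element of {Outcome, Treatment} is needed (dropping Outcome leaves P1 open; dropping Treatment leaves P2 open), so no proper subset is valid.
Among all size-2 subsets of the eligible variables, only {Outcome, Treatment} blocks every backdoor path, so it is the unique smallest valid adjustment set.

{Outcome, Treatment}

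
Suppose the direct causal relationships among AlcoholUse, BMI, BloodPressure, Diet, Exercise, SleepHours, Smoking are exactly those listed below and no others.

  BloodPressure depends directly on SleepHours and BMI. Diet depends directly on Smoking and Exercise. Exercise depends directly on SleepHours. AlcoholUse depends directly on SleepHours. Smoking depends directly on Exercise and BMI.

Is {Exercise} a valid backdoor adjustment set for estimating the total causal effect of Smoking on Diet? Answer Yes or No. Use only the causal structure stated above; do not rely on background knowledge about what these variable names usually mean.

Backdoor paths from Smoking to Diet (paths whose first edge points into Smoking):
  P1: Smoking <- BMI -> BloodPressure <- SleepHours -> Exercise -> Diet
  P2: Smoking <- Exercise -> Diet
Condition 1 (no descendant of Smoking in the set): holds — descendants of Smoking are {Diet}; none are in {Exercise}.
Condition 2 (every backdoor path blocked by {Exercise}):
  P1: blocked at collider BloodPressure (neither it nor any descendant is in the conditioning set).
  P2: blocked at fork node Exercise ∈ conditioning set.
{Exercise} satisfies the backdoor criterion.

Yes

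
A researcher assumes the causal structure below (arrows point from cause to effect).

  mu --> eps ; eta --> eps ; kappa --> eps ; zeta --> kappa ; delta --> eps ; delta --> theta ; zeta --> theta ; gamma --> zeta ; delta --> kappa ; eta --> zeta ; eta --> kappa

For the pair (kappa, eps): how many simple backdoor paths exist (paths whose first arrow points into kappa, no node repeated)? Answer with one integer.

A backdoor path from kappa to eps is any simple undirected path whose first edge points into kappa (i.e. leaves kappa via a parent).
Parents of kappa: {delta, eta, zeta}.
Enumerating:
  P1: kappa <- delta -> theta <- zeta <- eta -> eps
  P2: kappa <- delta -> eps
  P3: kappa <- eta -> zeta -> theta <- delta -> eps
  P4: kappa <- eta -> eps
  P5: kappa <- zeta <- eta -> eps
  P6: kappa <- zeta -> theta <- delta -> eps
That exhausts the simple backdoor paths. Count: 6.

6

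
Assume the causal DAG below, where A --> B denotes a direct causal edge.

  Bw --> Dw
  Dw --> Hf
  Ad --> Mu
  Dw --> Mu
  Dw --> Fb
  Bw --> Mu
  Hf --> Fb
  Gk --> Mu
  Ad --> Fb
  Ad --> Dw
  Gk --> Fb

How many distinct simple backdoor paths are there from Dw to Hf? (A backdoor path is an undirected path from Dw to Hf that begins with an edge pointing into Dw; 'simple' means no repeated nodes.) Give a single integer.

4

A backdoor path from Dw to Hf is any simple undirected path whose first edge points into Dw (i.e. leaves Dw via a parent).
Parents of Dw: {Ad, Bw}.
Enumerating:
  P1: Dw <- Ad -> Fb <- Hf
  P2: Dw <- Ad -> Mu <- Gk -> Fb <- Hf
  P3: Dw <- Bw -> Mu <- Ad -> Fb <- Hf
  P4: Dw <- Bw -> Mu <- Gk -> Fb <- Hf
That exhausts the simple backdoor paths. Count: 4.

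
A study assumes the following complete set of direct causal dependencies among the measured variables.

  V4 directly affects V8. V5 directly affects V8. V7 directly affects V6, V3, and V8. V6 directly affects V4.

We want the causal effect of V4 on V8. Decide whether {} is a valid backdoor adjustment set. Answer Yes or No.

Backdoor paths from V4 to V8 (paths whose first edge points into V4):
  P1: V4 <- V6 <- V7 -> V8
Condition 1 (no descendant of V4 in the set): holds — descendants of V4 are {V8}; none are in {}.
Condition 2 (every backdoor path blocked by {}):
  P1: open — no interior node is in the conditioning set.
{} does not satisfy the backdoor criterion.

No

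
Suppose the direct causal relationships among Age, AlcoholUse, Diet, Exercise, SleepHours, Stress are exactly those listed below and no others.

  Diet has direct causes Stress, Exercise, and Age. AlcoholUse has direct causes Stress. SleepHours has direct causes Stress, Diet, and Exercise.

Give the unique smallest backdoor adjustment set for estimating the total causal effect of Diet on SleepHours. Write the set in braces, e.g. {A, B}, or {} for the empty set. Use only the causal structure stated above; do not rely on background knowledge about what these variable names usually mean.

Variables eligible for adjustment (non-descendants of Diet, excluding Diet and SleepHours): {Age, AlcoholUse, Exercise, Stress}.
Backdoor paths from Diet to SleepHours:
  P1: Diet <- Stress -> SleepHours
  P2: Diet <- Exercise -> SleepHours
The empty set is not sufficient: P1 (Diet <- Stress -> SleepHours) has no collider blocking it and no conditioned non-collider, so it is open.
Try {Exercise, Stress}:
  P1: blocked at fork node Stress ∈ conditioning set.
  P2: blocked at fork node Exercise ∈ conditioning set.
{Exercise, Stress} contains no descendant of Diet and blocks every backdoor path.
Every element of {Exercise, Stress} is needed (dropping Exercise leaves P2 open; dropping Stress leaves P1 open), so no proper subset is valid.
Among all size-2 subsets of the eligible variables, only {Exercise, Stress} blocks every backdoor path, so it is the unique smallest valid adjustment set.

{Exercise, Stress}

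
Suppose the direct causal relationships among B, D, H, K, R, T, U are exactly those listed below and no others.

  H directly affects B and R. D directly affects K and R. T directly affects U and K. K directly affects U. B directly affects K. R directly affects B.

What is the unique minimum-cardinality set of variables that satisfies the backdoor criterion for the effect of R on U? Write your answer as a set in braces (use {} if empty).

Variables eligible for adjustment (non-descendants of R, excluding R and U): {D, H, T}.
Backdoor paths from R to U:
  P1: R <- D -> K <- T -> U
  P2: R <- D -> K -> U
  P3: R <- H -> B -> K <- T -> U
  P4: R <- H -> B -> K -> U
The empty set is not sufficient: P2 (R <- D -> K -> U) has no collider blocking it and no conditioned non-collider, so it is open.
Try {D, H}:
  P1: blocked at fork node D ∈ conditioning set.
  P2: blocked at fork node D ∈ conditioning set.
  P3: blocked at fork node H ∈ conditioning set.
  P4: blocked at fork node H ∈ conditioning set.
{D, H} contains no descendant of R and blocks every backdoor path.
Every element of {D, H} is needed (dropping D leaves P2 open; dropping H leaves P4 open), so no proper subset is valid.
Among all size-2 subsets of the eligible variables, only {D, H} blocks every backdoor path, so it is the unique smallest valid adjustment set.

{D, H}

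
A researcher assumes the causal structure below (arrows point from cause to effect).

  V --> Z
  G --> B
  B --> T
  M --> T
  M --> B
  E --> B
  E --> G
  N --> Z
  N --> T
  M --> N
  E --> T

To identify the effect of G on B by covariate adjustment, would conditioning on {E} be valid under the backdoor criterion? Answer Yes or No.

Backdoor paths from G to B (paths whose first edge points into G):
  P1: G <- E -> B
  P2: G <- E -> T <- M -> B
  P3: G <- E -> T <- N <- M -> B
  P4: G <- E -> T <- B
Condition 1 (no descendant of G in the set): holds — descendants of G are {B, T}; none are in {E}.
Condition 2 (every backdoor path blocked by {E}):
  P1: blocked at fork node E ∈ conditioning set.
  P2: blocked at fork node E ∈ conditioning set.
  P3: blocked at fork node E ∈ conditioning set.
  P4: blocked at fork node E ∈ conditioning set.
{E} satisfies the backdoor criterion.

Yes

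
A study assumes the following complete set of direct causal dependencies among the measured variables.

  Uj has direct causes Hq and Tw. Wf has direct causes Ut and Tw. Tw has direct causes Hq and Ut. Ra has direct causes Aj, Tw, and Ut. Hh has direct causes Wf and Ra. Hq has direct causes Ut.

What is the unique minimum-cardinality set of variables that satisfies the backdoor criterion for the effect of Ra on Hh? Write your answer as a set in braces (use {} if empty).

{Wf}

Variables eligible for adjustment (non-descendants of Ra, excluding Ra and Hh): {Aj, Hq, Tw, Uj, Ut, Wf}.
Backdoor paths from Ra to Hh:
  P1: Ra <- Ut -> Hq -> Tw -> Wf -> Hh
  P2: Ra <- Ut -> Hq -> Uj <- Tw -> Wf -> Hh
  P3: Ra <- Ut -> Tw -> Wf -> Hh
  P4: Ra <- Ut -> Wf -> Hh
  P5: Ra <- Tw <- Ut -> Wf -> Hh
  P6: Ra <- Tw <- Hq <- Ut -> Wf -> Hh
  P7: Ra <- Tw -> Uj <- Hq <- Ut -> Wf -> Hh
  P8: Ra <- Tw -> Wf -> Hh
The empty set is not sufficient: P1 (Ra <- Ut -> Hq -> Tw -> Wf -> Hh) has no collider blocking it and no conditioned non-collider, so it is open.
Try {Wf}:
  P1: blocked at chain node Wf ∈ conditioning set.
  P2: blocked at collider Uj (neither it nor any descendant is in the conditioning set).
  P3: blocked at chain node Wf ∈ conditioning set.
  P4: blocked at chain node Wf ∈ conditioning set.
  P5: blocked at chain node Wf ∈ conditioning set.
  P6: blocked at chain node Wf ∈ conditioning set.
  P7: blocked at collider Uj (neither it nor any descendant is in the conditioning set).
  P8: blocked at chain node Wf ∈ conditioning set.
{Wf} contains no descendant of Ra and blocks every backdoor path.
No other singleton works — e.g. {Ut} leaves P8 open — so {Wf} is the unique smallest valid adjustment set.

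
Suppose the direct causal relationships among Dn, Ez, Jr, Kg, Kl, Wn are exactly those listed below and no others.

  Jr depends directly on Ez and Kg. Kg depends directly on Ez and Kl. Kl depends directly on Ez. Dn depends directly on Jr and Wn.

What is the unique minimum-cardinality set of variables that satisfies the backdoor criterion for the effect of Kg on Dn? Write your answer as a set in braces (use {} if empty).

Variables eligible for adjustment (non-descendants of Kg, excluding Kg and Dn): {Ez, Kl, Wn}.
Backdoor paths from Kg to Dn:
  P1: Kg <- Ez -> Jr -> Dn
  P2: Kg <- Kl <- Ez -> Jr -> Dn
The empty set is not sufficient: P1 (Kg <- Ez -> Jr -> Dn) has no collider blocking it and no conditioned non-collider, so it is open.
Try {Ez}:
  P1: blocked at fork node Ez ∈ conditioning set.
  P2: blocked at fork node Ez ∈ conditioning set.
{Ez} contains no descendant of Kg and blocks every backdoor path.
No other singleton works — e.g. {Kl} leaves P1 open — so {Ez} is the unique smallest valid adjustment set.

{Ez}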